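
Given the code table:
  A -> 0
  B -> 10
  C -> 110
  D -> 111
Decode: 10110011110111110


Decoding:
10 -> B
110 -> C
0 -> A
111 -> D
10 -> B
111 -> D
110 -> C


Result: BCADBDC


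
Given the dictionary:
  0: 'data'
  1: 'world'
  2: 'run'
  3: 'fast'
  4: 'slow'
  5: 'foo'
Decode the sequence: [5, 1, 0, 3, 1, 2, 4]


Look up each index in the dictionary:
  5 -> 'foo'
  1 -> 'world'
  0 -> 'data'
  3 -> 'fast'
  1 -> 'world'
  2 -> 'run'
  4 -> 'slow'

Decoded: "foo world data fast world run slow"


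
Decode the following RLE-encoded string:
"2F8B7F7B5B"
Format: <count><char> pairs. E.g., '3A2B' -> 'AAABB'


Expanding each <count><char> pair:
  2F -> 'FF'
  8B -> 'BBBBBBBB'
  7F -> 'FFFFFFF'
  7B -> 'BBBBBBB'
  5B -> 'BBBBB'

Decoded = FFBBBBBBBBFFFFFFFBBBBBBBBBBBB


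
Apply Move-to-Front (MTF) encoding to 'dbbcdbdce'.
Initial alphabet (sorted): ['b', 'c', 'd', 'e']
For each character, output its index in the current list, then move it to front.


MTF encoding:
'd': index 2 in ['b', 'c', 'd', 'e'] -> ['d', 'b', 'c', 'e']
'b': index 1 in ['d', 'b', 'c', 'e'] -> ['b', 'd', 'c', 'e']
'b': index 0 in ['b', 'd', 'c', 'e'] -> ['b', 'd', 'c', 'e']
'c': index 2 in ['b', 'd', 'c', 'e'] -> ['c', 'b', 'd', 'e']
'd': index 2 in ['c', 'b', 'd', 'e'] -> ['d', 'c', 'b', 'e']
'b': index 2 in ['d', 'c', 'b', 'e'] -> ['b', 'd', 'c', 'e']
'd': index 1 in ['b', 'd', 'c', 'e'] -> ['d', 'b', 'c', 'e']
'c': index 2 in ['d', 'b', 'c', 'e'] -> ['c', 'd', 'b', 'e']
'e': index 3 in ['c', 'd', 'b', 'e'] -> ['e', 'c', 'd', 'b']


Output: [2, 1, 0, 2, 2, 2, 1, 2, 3]


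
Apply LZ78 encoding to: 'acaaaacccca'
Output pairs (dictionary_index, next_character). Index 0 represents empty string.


LZ78 encoding steps:
Dictionary: {0: ''}
Step 1: w='' (idx 0), next='a' -> output (0, 'a'), add 'a' as idx 1
Step 2: w='' (idx 0), next='c' -> output (0, 'c'), add 'c' as idx 2
Step 3: w='a' (idx 1), next='a' -> output (1, 'a'), add 'aa' as idx 3
Step 4: w='aa' (idx 3), next='c' -> output (3, 'c'), add 'aac' as idx 4
Step 5: w='c' (idx 2), next='c' -> output (2, 'c'), add 'cc' as idx 5
Step 6: w='c' (idx 2), next='a' -> output (2, 'a'), add 'ca' as idx 6


Encoded: [(0, 'a'), (0, 'c'), (1, 'a'), (3, 'c'), (2, 'c'), (2, 'a')]


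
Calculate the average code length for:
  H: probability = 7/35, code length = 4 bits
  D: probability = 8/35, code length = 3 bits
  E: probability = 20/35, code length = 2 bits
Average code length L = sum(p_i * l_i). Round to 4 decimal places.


Weighted contributions p_i * l_i:
  H: (7/35) * 4 = 28/35
  D: (8/35) * 3 = 24/35
  E: (20/35) * 2 = 40/35
Sum = (28 + 24 + 40)/35 = 92/35

L = 92/35 = 2.6286 bits/symbol


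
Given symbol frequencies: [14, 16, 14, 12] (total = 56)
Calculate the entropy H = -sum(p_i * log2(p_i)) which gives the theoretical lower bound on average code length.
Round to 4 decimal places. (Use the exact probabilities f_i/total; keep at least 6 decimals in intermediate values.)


Per-symbol terms -p_i * log2(p_i) with p_i = f_i/56:
  p = 14/56 = 0.250000: log2(p) = -2.000000, -p*log2(p) = 0.500000
  p = 16/56 = 0.285714: log2(p) = -1.807355, -p*log2(p) = 0.516387
  p = 14/56 = 0.250000: log2(p) = -2.000000, -p*log2(p) = 0.500000
  p = 12/56 = 0.214286: log2(p) = -2.222392, -p*log2(p) = 0.476227
H = 0.500000 + 0.516387 + 0.500000 + 0.476227 = 1.992614

H = 1.9926 bits/symbol


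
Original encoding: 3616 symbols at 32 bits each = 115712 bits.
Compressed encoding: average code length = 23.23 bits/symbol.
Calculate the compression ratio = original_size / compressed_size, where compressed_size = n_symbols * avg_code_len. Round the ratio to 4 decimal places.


original_size = n_symbols * orig_bits = 3616 * 32 = 115712 bits
compressed_size = n_symbols * avg_code_len = 3616 * 23.23 = 83999.68 bits
ratio = original_size / compressed_size = 115712 / 83999.68 = 1.3775

Compression ratio = 1.3775


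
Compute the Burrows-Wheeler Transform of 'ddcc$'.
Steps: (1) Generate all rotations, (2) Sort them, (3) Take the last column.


Rotations (sorted):
  0: $ddcc -> last char: c
  1: c$ddc -> last char: c
  2: cc$dd -> last char: d
  3: dcc$d -> last char: d
  4: ddcc$ -> last char: $


BWT = ccdd$


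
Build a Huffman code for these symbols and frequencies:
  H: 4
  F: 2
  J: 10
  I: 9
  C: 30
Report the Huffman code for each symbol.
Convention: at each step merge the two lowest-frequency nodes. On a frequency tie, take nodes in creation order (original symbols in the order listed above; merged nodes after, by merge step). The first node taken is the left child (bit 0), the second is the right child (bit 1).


Huffman tree construction:
Step 1: Merge F(2) + H(4) = 6
Step 2: Merge (F+H)(6) + I(9) = 15
Step 3: Merge J(10) + ((F+H)+I)(15) = 25
Step 4: Merge (J+((F+H)+I))(25) + C(30) = 55
Read each symbol's code off the tree from the root (left child = 0, right child = 1).

Codes:
  H: 0101 (length 4)
  F: 0100 (length 4)
  J: 00 (length 2)
  I: 011 (length 3)
  C: 1 (length 1)
Average code length: 101/55 = 1.8364 bits/symbol


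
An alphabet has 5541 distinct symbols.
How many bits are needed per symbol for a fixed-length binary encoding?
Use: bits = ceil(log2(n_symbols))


log2(5541) = 12.4359
Bracket: 2^12 = 4096 < 5541 <= 2^13 = 8192
So ceil(log2(5541)) = 13

bits = ceil(log2(5541)) = ceil(12.4359) = 13 bits


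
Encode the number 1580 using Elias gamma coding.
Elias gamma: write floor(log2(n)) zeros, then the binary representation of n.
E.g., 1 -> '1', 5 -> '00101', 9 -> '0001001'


num_bits = floor(log2(1580)) + 1 = 11
leading_zeros = num_bits - 1 = 10
binary(1580) = 11000101100

Elias gamma(1580) = '0000000000' + '11000101100' = 000000000011000101100 (21 bits)


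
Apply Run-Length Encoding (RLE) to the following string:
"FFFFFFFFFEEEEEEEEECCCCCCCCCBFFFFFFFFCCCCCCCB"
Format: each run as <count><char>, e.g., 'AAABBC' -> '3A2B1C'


Scanning runs left to right:
  i=0: run of 'F' x 9 -> '9F'
  i=9: run of 'E' x 9 -> '9E'
  i=18: run of 'C' x 9 -> '9C'
  i=27: run of 'B' x 1 -> '1B'
  i=28: run of 'F' x 8 -> '8F'
  i=36: run of 'C' x 7 -> '7C'
  i=43: run of 'B' x 1 -> '1B'

RLE = 9F9E9C1B8F7C1B


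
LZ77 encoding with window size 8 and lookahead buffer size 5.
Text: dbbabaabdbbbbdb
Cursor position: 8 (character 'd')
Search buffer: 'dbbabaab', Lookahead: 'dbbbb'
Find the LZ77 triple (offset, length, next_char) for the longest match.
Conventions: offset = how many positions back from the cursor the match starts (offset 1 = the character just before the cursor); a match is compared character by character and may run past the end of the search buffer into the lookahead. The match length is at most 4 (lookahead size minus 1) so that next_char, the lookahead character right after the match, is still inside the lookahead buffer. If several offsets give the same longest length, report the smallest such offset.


Try each offset into the search buffer:
  offset=1 (pos 7, char 'b'): match length 0
  offset=2 (pos 6, char 'a'): match length 0
  offset=3 (pos 5, char 'a'): match length 0
  offset=4 (pos 4, char 'b'): match length 0
  offset=5 (pos 3, char 'a'): match length 0
  offset=6 (pos 2, char 'b'): match length 0
  offset=7 (pos 1, char 'b'): match length 0
  offset=8 (pos 0, char 'd'): match length 3
Longest match has length 3 at offset 8.
next_char = character at position 8 + 3 = 11 -> 'b'

Best match: offset=8, length=3 (matching 'dbb' starting at position 0)
LZ77 triple: (8, 3, 'b')


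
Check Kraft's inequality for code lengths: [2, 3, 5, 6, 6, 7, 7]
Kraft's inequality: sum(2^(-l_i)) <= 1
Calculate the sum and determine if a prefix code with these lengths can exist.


Sum = 2^(-2) + 2^(-3) + 2^(-5) + 2^(-6) + 2^(-6) + 2^(-7) + 2^(-7)
    = 0.25 + 0.125 + 0.03125 + 0.015625 + 0.015625 + 0.0078125 + 0.0078125
    = 58/128 = 0.453125
Since 0.453125 <= 1, Kraft's inequality IS satisfied.
A prefix code with these lengths CAN exist.

Kraft sum = 0.453125. Satisfied.


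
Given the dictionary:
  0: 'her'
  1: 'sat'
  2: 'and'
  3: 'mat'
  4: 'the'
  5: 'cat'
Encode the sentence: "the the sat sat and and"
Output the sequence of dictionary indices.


Look up each word in the dictionary:
  'the' -> 4
  'the' -> 4
  'sat' -> 1
  'sat' -> 1
  'and' -> 2
  'and' -> 2

Encoded: [4, 4, 1, 1, 2, 2]


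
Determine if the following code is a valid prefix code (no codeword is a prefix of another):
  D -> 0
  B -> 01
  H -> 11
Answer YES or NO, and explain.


Checking each pair (does one codeword prefix another?):
  D='0' vs B='01': prefix -- VIOLATION

NO -- this is NOT a valid prefix code. D (0) is a prefix of B (01).


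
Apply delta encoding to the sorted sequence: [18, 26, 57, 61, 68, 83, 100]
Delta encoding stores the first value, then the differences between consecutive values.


First value: 18
Deltas:
  26 - 18 = 8
  57 - 26 = 31
  61 - 57 = 4
  68 - 61 = 7
  83 - 68 = 15
  100 - 83 = 17


Delta encoded: [18, 8, 31, 4, 7, 15, 17]


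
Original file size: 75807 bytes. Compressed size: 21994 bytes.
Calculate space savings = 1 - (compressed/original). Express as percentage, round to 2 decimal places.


ratio = compressed/original = 21994/75807 = 0.290132
savings = 1 - ratio = 1 - 0.290132 = 0.709868
as a percentage: 0.709868 * 100 = 70.99%

Space savings = 1 - 21994/75807 = 70.99%


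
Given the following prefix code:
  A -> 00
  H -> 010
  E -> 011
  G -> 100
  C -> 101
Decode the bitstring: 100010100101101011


Decoding step by step:
Bits 100 -> G
Bits 010 -> H
Bits 100 -> G
Bits 101 -> C
Bits 101 -> C
Bits 011 -> E


Decoded message: GHGCCE


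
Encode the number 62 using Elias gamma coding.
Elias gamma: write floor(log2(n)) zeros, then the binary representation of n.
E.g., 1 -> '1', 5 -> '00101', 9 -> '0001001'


num_bits = floor(log2(62)) + 1 = 6
leading_zeros = num_bits - 1 = 5
binary(62) = 111110

Elias gamma(62) = '00000' + '111110' = 00000111110 (11 bits)


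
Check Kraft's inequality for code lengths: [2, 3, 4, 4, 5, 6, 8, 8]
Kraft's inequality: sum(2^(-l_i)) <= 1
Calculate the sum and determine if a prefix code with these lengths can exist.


Sum = 2^(-2) + 2^(-3) + 2^(-4) + 2^(-4) + 2^(-5) + 2^(-6) + 2^(-8) + 2^(-8)
    = 0.25 + 0.125 + 0.0625 + 0.0625 + 0.03125 + 0.015625 + 0.00390625 + 0.00390625
    = 142/256 = 0.5546875
Since 0.5546875 <= 1, Kraft's inequality IS satisfied.
A prefix code with these lengths CAN exist.

Kraft sum = 0.5546875. Satisfied.


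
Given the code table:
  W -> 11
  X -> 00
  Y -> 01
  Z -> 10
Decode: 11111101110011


Decoding:
11 -> W
11 -> W
11 -> W
01 -> Y
11 -> W
00 -> X
11 -> W


Result: WWWYWXW


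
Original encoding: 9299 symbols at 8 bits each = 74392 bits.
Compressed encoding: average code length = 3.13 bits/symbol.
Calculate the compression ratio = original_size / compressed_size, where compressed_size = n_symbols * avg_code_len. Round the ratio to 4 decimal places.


original_size = n_symbols * orig_bits = 9299 * 8 = 74392 bits
compressed_size = n_symbols * avg_code_len = 9299 * 3.13 = 29105.87 bits
ratio = original_size / compressed_size = 74392 / 29105.87 = 2.5559

Compression ratio = 2.5559


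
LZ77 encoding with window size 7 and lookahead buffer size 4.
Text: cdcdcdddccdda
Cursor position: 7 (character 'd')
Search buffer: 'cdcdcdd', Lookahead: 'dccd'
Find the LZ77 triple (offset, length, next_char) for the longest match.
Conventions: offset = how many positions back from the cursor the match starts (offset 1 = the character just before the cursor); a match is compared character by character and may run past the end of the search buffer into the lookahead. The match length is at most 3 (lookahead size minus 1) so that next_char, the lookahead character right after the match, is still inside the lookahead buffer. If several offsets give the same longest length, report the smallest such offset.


Try each offset into the search buffer:
  offset=1 (pos 6, char 'd'): match length 1
  offset=2 (pos 5, char 'd'): match length 1
  offset=3 (pos 4, char 'c'): match length 0
  offset=4 (pos 3, char 'd'): match length 2
  offset=5 (pos 2, char 'c'): match length 0
  offset=6 (pos 1, char 'd'): match length 2
  offset=7 (pos 0, char 'c'): match length 0
Longest match has length 2, found at offsets 4, 6; take the smallest, offset 4.
next_char = character at position 7 + 2 = 9 -> 'c'

Best match: offset=4, length=2 (matching 'dc' starting at position 3)
LZ77 triple: (4, 2, 'c')


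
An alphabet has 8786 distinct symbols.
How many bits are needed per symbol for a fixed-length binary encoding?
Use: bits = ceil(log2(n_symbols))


log2(8786) = 13.101
Bracket: 2^13 = 8192 < 8786 <= 2^14 = 16384
So ceil(log2(8786)) = 14

bits = ceil(log2(8786)) = ceil(13.101) = 14 bits


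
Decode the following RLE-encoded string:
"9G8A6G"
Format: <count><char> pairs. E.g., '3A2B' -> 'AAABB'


Expanding each <count><char> pair:
  9G -> 'GGGGGGGGG'
  8A -> 'AAAAAAAA'
  6G -> 'GGGGGG'

Decoded = GGGGGGGGGAAAAAAAAGGGGGG


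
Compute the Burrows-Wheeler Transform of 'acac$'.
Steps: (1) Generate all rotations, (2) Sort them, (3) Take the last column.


Rotations (sorted):
  0: $acac -> last char: c
  1: ac$ac -> last char: c
  2: acac$ -> last char: $
  3: c$aca -> last char: a
  4: cac$a -> last char: a


BWT = cc$aa


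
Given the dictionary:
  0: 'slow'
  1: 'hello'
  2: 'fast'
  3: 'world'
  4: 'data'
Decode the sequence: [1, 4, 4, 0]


Look up each index in the dictionary:
  1 -> 'hello'
  4 -> 'data'
  4 -> 'data'
  0 -> 'slow'

Decoded: "hello data data slow"


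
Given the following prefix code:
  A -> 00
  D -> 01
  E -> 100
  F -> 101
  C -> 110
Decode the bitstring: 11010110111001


Decoding step by step:
Bits 110 -> C
Bits 101 -> F
Bits 101 -> F
Bits 110 -> C
Bits 01 -> D


Decoded message: CFFCD


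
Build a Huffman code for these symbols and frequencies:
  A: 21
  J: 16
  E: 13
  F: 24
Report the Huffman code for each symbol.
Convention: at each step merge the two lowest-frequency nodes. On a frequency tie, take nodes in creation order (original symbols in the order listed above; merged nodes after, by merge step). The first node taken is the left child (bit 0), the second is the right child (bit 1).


Huffman tree construction:
Step 1: Merge E(13) + J(16) = 29
Step 2: Merge A(21) + F(24) = 45
Step 3: Merge (E+J)(29) + (A+F)(45) = 74
Read each symbol's code off the tree from the root (left child = 0, right child = 1).

Codes:
  A: 10 (length 2)
  J: 01 (length 2)
  E: 00 (length 2)
  F: 11 (length 2)
Average code length: 148/74 = 2.0000 bits/symbol


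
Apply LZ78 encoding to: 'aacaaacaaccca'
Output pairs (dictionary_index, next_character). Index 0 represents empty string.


LZ78 encoding steps:
Dictionary: {0: ''}
Step 1: w='' (idx 0), next='a' -> output (0, 'a'), add 'a' as idx 1
Step 2: w='a' (idx 1), next='c' -> output (1, 'c'), add 'ac' as idx 2
Step 3: w='a' (idx 1), next='a' -> output (1, 'a'), add 'aa' as idx 3
Step 4: w='ac' (idx 2), next='a' -> output (2, 'a'), add 'aca' as idx 4
Step 5: w='ac' (idx 2), next='c' -> output (2, 'c'), add 'acc' as idx 5
Step 6: w='' (idx 0), next='c' -> output (0, 'c'), add 'c' as idx 6
Step 7: w='a' (idx 1), end of input -> output (1, '')


Encoded: [(0, 'a'), (1, 'c'), (1, 'a'), (2, 'a'), (2, 'c'), (0, 'c'), (1, '')]


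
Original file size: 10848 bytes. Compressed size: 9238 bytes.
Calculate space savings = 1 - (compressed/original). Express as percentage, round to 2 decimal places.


ratio = compressed/original = 9238/10848 = 0.851586
savings = 1 - ratio = 1 - 0.851586 = 0.148414
as a percentage: 0.148414 * 100 = 14.84%

Space savings = 1 - 9238/10848 = 14.84%


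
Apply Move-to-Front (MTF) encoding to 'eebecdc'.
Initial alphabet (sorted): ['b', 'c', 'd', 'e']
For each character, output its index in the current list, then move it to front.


MTF encoding:
'e': index 3 in ['b', 'c', 'd', 'e'] -> ['e', 'b', 'c', 'd']
'e': index 0 in ['e', 'b', 'c', 'd'] -> ['e', 'b', 'c', 'd']
'b': index 1 in ['e', 'b', 'c', 'd'] -> ['b', 'e', 'c', 'd']
'e': index 1 in ['b', 'e', 'c', 'd'] -> ['e', 'b', 'c', 'd']
'c': index 2 in ['e', 'b', 'c', 'd'] -> ['c', 'e', 'b', 'd']
'd': index 3 in ['c', 'e', 'b', 'd'] -> ['d', 'c', 'e', 'b']
'c': index 1 in ['d', 'c', 'e', 'b'] -> ['c', 'd', 'e', 'b']


Output: [3, 0, 1, 1, 2, 3, 1]


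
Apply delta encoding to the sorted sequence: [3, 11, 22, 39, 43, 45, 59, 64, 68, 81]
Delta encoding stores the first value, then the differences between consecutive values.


First value: 3
Deltas:
  11 - 3 = 8
  22 - 11 = 11
  39 - 22 = 17
  43 - 39 = 4
  45 - 43 = 2
  59 - 45 = 14
  64 - 59 = 5
  68 - 64 = 4
  81 - 68 = 13


Delta encoded: [3, 8, 11, 17, 4, 2, 14, 5, 4, 13]


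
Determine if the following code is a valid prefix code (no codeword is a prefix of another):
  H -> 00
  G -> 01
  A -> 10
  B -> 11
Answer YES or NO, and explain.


Checking each pair (does one codeword prefix another?):
  H='00' vs G='01': no prefix
  H='00' vs A='10': no prefix
  H='00' vs B='11': no prefix
  G='01' vs H='00': no prefix
  G='01' vs A='10': no prefix
  G='01' vs B='11': no prefix
  A='10' vs H='00': no prefix
  A='10' vs G='01': no prefix
  A='10' vs B='11': no prefix
  B='11' vs H='00': no prefix
  B='11' vs G='01': no prefix
  B='11' vs A='10': no prefix
No violation found over all pairs.

YES -- this is a valid prefix code. No codeword is a prefix of any other codeword.


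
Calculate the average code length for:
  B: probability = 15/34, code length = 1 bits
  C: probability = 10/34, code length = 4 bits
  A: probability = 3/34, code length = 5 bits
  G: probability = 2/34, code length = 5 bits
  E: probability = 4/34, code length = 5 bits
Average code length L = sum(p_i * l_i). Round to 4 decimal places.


Weighted contributions p_i * l_i:
  B: (15/34) * 1 = 15/34
  C: (10/34) * 4 = 40/34
  A: (3/34) * 5 = 15/34
  G: (2/34) * 5 = 10/34
  E: (4/34) * 5 = 20/34
Sum = (15 + 40 + 15 + 10 + 20)/34 = 100/34

L = 100/34 = 2.9412 bits/symbol


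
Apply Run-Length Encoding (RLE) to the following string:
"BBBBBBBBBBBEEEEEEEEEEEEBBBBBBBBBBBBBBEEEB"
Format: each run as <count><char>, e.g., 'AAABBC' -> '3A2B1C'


Scanning runs left to right:
  i=0: run of 'B' x 11 -> '11B'
  i=11: run of 'E' x 12 -> '12E'
  i=23: run of 'B' x 14 -> '14B'
  i=37: run of 'E' x 3 -> '3E'
  i=40: run of 'B' x 1 -> '1B'

RLE = 11B12E14B3E1B


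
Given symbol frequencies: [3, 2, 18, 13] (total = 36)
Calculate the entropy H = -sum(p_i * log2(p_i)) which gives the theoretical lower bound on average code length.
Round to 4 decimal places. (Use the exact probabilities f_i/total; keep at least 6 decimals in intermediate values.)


Per-symbol terms -p_i * log2(p_i) with p_i = f_i/36:
  p = 3/36 = 0.083333: log2(p) = -3.584963, -p*log2(p) = 0.298747
  p = 2/36 = 0.055556: log2(p) = -4.169925, -p*log2(p) = 0.231663
  p = 18/36 = 0.500000: log2(p) = -1.000000, -p*log2(p) = 0.500000
  p = 13/36 = 0.361111: log2(p) = -1.469485, -p*log2(p) = 0.530647
H = 0.298747 + 0.231663 + 0.500000 + 0.530647 = 1.561057

H = 1.5611 bits/symbol


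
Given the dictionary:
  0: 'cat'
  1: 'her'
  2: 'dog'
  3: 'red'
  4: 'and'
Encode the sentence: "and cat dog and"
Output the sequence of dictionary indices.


Look up each word in the dictionary:
  'and' -> 4
  'cat' -> 0
  'dog' -> 2
  'and' -> 4

Encoded: [4, 0, 2, 4]


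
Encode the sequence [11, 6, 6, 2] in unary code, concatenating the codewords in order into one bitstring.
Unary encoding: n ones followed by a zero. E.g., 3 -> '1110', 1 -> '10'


Encode each number as n ones followed by a terminating 0:
  11 -> 111111111110 (12 bits)
  6 -> 1111110 (7 bits)
  6 -> 1111110 (7 bits)
  2 -> 110 (3 bits)
Total length = 12 + 7 + 7 + 3 = 29 bits.

Unary([11, 6, 6, 2]) = 11111111111011111101111110110 (29 bits)


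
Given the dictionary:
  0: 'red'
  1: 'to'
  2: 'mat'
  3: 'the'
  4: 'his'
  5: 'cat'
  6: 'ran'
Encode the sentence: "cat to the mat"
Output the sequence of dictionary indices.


Look up each word in the dictionary:
  'cat' -> 5
  'to' -> 1
  'the' -> 3
  'mat' -> 2

Encoded: [5, 1, 3, 2]


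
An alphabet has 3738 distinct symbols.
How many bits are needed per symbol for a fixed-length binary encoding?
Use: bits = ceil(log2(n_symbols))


log2(3738) = 11.8681
Bracket: 2^11 = 2048 < 3738 <= 2^12 = 4096
So ceil(log2(3738)) = 12

bits = ceil(log2(3738)) = ceil(11.8681) = 12 bits


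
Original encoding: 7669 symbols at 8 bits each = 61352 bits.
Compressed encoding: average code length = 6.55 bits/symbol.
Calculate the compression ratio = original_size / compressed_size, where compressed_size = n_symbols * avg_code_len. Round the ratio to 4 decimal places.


original_size = n_symbols * orig_bits = 7669 * 8 = 61352 bits
compressed_size = n_symbols * avg_code_len = 7669 * 6.55 = 50231.95 bits
ratio = original_size / compressed_size = 61352 / 50231.95 = 1.2214

Compression ratio = 1.2214


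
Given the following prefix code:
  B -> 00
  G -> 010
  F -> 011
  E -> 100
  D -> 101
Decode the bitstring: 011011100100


Decoding step by step:
Bits 011 -> F
Bits 011 -> F
Bits 100 -> E
Bits 100 -> E


Decoded message: FFEE


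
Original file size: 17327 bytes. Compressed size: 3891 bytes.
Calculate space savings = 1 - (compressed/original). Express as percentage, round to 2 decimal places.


ratio = compressed/original = 3891/17327 = 0.224563
savings = 1 - ratio = 1 - 0.224563 = 0.775437
as a percentage: 0.775437 * 100 = 77.54%

Space savings = 1 - 3891/17327 = 77.54%


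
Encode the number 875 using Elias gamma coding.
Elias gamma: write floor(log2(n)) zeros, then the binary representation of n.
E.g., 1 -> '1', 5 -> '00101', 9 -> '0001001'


num_bits = floor(log2(875)) + 1 = 10
leading_zeros = num_bits - 1 = 9
binary(875) = 1101101011

Elias gamma(875) = '000000000' + '1101101011' = 0000000001101101011 (19 bits)


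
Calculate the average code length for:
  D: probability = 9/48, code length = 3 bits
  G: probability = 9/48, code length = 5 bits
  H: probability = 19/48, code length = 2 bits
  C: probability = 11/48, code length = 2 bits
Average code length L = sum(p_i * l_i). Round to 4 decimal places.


Weighted contributions p_i * l_i:
  D: (9/48) * 3 = 27/48
  G: (9/48) * 5 = 45/48
  H: (19/48) * 2 = 38/48
  C: (11/48) * 2 = 22/48
Sum = (27 + 45 + 38 + 22)/48 = 132/48

L = 132/48 = 2.7500 bits/symbol


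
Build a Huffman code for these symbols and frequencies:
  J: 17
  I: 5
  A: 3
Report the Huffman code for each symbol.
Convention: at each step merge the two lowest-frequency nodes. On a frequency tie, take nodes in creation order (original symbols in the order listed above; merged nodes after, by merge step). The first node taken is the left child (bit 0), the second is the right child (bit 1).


Huffman tree construction:
Step 1: Merge A(3) + I(5) = 8
Step 2: Merge (A+I)(8) + J(17) = 25
Read each symbol's code off the tree from the root (left child = 0, right child = 1).

Codes:
  J: 1 (length 1)
  I: 01 (length 2)
  A: 00 (length 2)
Average code length: 33/25 = 1.3200 bits/symbol


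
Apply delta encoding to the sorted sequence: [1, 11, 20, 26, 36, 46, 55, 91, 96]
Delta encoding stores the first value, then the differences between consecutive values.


First value: 1
Deltas:
  11 - 1 = 10
  20 - 11 = 9
  26 - 20 = 6
  36 - 26 = 10
  46 - 36 = 10
  55 - 46 = 9
  91 - 55 = 36
  96 - 91 = 5


Delta encoded: [1, 10, 9, 6, 10, 10, 9, 36, 5]


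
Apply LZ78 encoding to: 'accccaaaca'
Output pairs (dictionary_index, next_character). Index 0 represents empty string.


LZ78 encoding steps:
Dictionary: {0: ''}
Step 1: w='' (idx 0), next='a' -> output (0, 'a'), add 'a' as idx 1
Step 2: w='' (idx 0), next='c' -> output (0, 'c'), add 'c' as idx 2
Step 3: w='c' (idx 2), next='c' -> output (2, 'c'), add 'cc' as idx 3
Step 4: w='c' (idx 2), next='a' -> output (2, 'a'), add 'ca' as idx 4
Step 5: w='a' (idx 1), next='a' -> output (1, 'a'), add 'aa' as idx 5
Step 6: w='ca' (idx 4), end of input -> output (4, '')


Encoded: [(0, 'a'), (0, 'c'), (2, 'c'), (2, 'a'), (1, 'a'), (4, '')]


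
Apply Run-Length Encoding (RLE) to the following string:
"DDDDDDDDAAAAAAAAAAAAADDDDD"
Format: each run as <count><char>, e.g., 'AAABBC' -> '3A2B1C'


Scanning runs left to right:
  i=0: run of 'D' x 8 -> '8D'
  i=8: run of 'A' x 13 -> '13A'
  i=21: run of 'D' x 5 -> '5D'

RLE = 8D13A5D


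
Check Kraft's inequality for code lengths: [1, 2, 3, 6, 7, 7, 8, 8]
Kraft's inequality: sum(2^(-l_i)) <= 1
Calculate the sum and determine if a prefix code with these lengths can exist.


Sum = 2^(-1) + 2^(-2) + 2^(-3) + 2^(-6) + 2^(-7) + 2^(-7) + 2^(-8) + 2^(-8)
    = 0.5 + 0.25 + 0.125 + 0.015625 + 0.0078125 + 0.0078125 + 0.00390625 + 0.00390625
    = 234/256 = 0.9140625
Since 0.9140625 <= 1, Kraft's inequality IS satisfied.
A prefix code with these lengths CAN exist.

Kraft sum = 0.9140625. Satisfied.


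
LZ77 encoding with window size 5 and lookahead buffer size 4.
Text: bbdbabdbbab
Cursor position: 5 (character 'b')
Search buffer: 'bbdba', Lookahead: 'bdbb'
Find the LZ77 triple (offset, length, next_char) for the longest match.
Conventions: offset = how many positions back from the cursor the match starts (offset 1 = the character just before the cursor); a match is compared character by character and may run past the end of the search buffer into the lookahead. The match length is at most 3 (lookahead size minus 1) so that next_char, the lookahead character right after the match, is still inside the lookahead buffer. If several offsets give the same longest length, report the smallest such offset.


Try each offset into the search buffer:
  offset=1 (pos 4, char 'a'): match length 0
  offset=2 (pos 3, char 'b'): match length 1
  offset=3 (pos 2, char 'd'): match length 0
  offset=4 (pos 1, char 'b'): match length 3
  offset=5 (pos 0, char 'b'): match length 1
Longest match has length 3 at offset 4.
next_char = character at position 5 + 3 = 8 -> 'b'

Best match: offset=4, length=3 (matching 'bdb' starting at position 1)
LZ77 triple: (4, 3, 'b')


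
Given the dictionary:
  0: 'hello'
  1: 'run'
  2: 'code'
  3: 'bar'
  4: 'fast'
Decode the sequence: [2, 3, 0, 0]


Look up each index in the dictionary:
  2 -> 'code'
  3 -> 'bar'
  0 -> 'hello'
  0 -> 'hello'

Decoded: "code bar hello hello"


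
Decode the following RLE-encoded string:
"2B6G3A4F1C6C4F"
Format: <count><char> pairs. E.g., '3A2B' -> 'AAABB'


Expanding each <count><char> pair:
  2B -> 'BB'
  6G -> 'GGGGGG'
  3A -> 'AAA'
  4F -> 'FFFF'
  1C -> 'C'
  6C -> 'CCCCCC'
  4F -> 'FFFF'

Decoded = BBGGGGGGAAAFFFFCCCCCCCFFFF


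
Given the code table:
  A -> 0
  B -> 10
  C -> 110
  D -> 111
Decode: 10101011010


Decoding:
10 -> B
10 -> B
10 -> B
110 -> C
10 -> B


Result: BBBCB


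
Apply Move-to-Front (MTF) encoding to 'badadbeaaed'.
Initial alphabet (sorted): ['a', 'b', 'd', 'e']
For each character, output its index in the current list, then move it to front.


MTF encoding:
'b': index 1 in ['a', 'b', 'd', 'e'] -> ['b', 'a', 'd', 'e']
'a': index 1 in ['b', 'a', 'd', 'e'] -> ['a', 'b', 'd', 'e']
'd': index 2 in ['a', 'b', 'd', 'e'] -> ['d', 'a', 'b', 'e']
'a': index 1 in ['d', 'a', 'b', 'e'] -> ['a', 'd', 'b', 'e']
'd': index 1 in ['a', 'd', 'b', 'e'] -> ['d', 'a', 'b', 'e']
'b': index 2 in ['d', 'a', 'b', 'e'] -> ['b', 'd', 'a', 'e']
'e': index 3 in ['b', 'd', 'a', 'e'] -> ['e', 'b', 'd', 'a']
'a': index 3 in ['e', 'b', 'd', 'a'] -> ['a', 'e', 'b', 'd']
'a': index 0 in ['a', 'e', 'b', 'd'] -> ['a', 'e', 'b', 'd']
'e': index 1 in ['a', 'e', 'b', 'd'] -> ['e', 'a', 'b', 'd']
'd': index 3 in ['e', 'a', 'b', 'd'] -> ['d', 'e', 'a', 'b']


Output: [1, 1, 2, 1, 1, 2, 3, 3, 0, 1, 3]


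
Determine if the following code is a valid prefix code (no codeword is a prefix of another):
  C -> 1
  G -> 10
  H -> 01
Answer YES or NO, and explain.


Checking each pair (does one codeword prefix another?):
  C='1' vs G='10': prefix -- VIOLATION

NO -- this is NOT a valid prefix code. C (1) is a prefix of G (10).


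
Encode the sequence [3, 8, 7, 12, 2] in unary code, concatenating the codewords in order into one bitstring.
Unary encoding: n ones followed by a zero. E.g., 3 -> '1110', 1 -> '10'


Encode each number as n ones followed by a terminating 0:
  3 -> 1110 (4 bits)
  8 -> 111111110 (9 bits)
  7 -> 11111110 (8 bits)
  12 -> 1111111111110 (13 bits)
  2 -> 110 (3 bits)
Total length = 4 + 9 + 8 + 13 + 3 = 37 bits.

Unary([3, 8, 7, 12, 2]) = 1110111111110111111101111111111110110 (37 bits)


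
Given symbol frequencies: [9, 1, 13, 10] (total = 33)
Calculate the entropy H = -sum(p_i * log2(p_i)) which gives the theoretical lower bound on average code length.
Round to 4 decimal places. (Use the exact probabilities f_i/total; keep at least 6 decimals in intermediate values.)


Per-symbol terms -p_i * log2(p_i) with p_i = f_i/33:
  p = 9/33 = 0.272727: log2(p) = -1.874469, -p*log2(p) = 0.511219
  p = 1/33 = 0.030303: log2(p) = -5.044394, -p*log2(p) = 0.152860
  p = 13/33 = 0.393939: log2(p) = -1.343954, -p*log2(p) = 0.529437
  p = 10/33 = 0.303030: log2(p) = -1.722466, -p*log2(p) = 0.521959
H = 0.511219 + 0.152860 + 0.529437 + 0.521959 = 1.715475

H = 1.7155 bits/symbol


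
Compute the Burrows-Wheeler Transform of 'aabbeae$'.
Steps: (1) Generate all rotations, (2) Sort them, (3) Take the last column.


Rotations (sorted):
  0: $aabbeae -> last char: e
  1: aabbeae$ -> last char: $
  2: abbeae$a -> last char: a
  3: ae$aabbe -> last char: e
  4: bbeae$aa -> last char: a
  5: beae$aab -> last char: b
  6: e$aabbea -> last char: a
  7: eae$aabb -> last char: b


BWT = e$aeabab


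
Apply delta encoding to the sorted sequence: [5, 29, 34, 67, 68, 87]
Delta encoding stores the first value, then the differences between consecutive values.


First value: 5
Deltas:
  29 - 5 = 24
  34 - 29 = 5
  67 - 34 = 33
  68 - 67 = 1
  87 - 68 = 19


Delta encoded: [5, 24, 5, 33, 1, 19]


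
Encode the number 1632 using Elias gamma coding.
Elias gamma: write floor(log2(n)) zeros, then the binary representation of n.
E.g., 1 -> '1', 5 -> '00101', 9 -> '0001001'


num_bits = floor(log2(1632)) + 1 = 11
leading_zeros = num_bits - 1 = 10
binary(1632) = 11001100000

Elias gamma(1632) = '0000000000' + '11001100000' = 000000000011001100000 (21 bits)


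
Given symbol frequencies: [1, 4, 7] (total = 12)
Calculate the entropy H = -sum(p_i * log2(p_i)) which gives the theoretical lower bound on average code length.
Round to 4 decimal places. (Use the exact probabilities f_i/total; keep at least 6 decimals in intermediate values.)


Per-symbol terms -p_i * log2(p_i) with p_i = f_i/12:
  p = 1/12 = 0.083333: log2(p) = -3.584963, -p*log2(p) = 0.298747
  p = 4/12 = 0.333333: log2(p) = -1.584963, -p*log2(p) = 0.528321
  p = 7/12 = 0.583333: log2(p) = -0.777608, -p*log2(p) = 0.453604
H = 0.298747 + 0.528321 + 0.453604 = 1.280672

H = 1.2807 bits/symbol


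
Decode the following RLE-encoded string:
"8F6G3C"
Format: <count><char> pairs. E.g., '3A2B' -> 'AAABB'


Expanding each <count><char> pair:
  8F -> 'FFFFFFFF'
  6G -> 'GGGGGG'
  3C -> 'CCC'

Decoded = FFFFFFFFGGGGGGCCC


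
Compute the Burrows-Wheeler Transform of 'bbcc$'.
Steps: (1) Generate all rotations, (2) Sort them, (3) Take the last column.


Rotations (sorted):
  0: $bbcc -> last char: c
  1: bbcc$ -> last char: $
  2: bcc$b -> last char: b
  3: c$bbc -> last char: c
  4: cc$bb -> last char: b


BWT = c$bcb


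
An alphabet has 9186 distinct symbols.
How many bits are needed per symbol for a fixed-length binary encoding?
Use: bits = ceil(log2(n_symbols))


log2(9186) = 13.1652
Bracket: 2^13 = 8192 < 9186 <= 2^14 = 16384
So ceil(log2(9186)) = 14

bits = ceil(log2(9186)) = ceil(13.1652) = 14 bits


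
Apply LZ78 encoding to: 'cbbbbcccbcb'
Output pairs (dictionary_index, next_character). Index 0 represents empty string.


LZ78 encoding steps:
Dictionary: {0: ''}
Step 1: w='' (idx 0), next='c' -> output (0, 'c'), add 'c' as idx 1
Step 2: w='' (idx 0), next='b' -> output (0, 'b'), add 'b' as idx 2
Step 3: w='b' (idx 2), next='b' -> output (2, 'b'), add 'bb' as idx 3
Step 4: w='b' (idx 2), next='c' -> output (2, 'c'), add 'bc' as idx 4
Step 5: w='c' (idx 1), next='c' -> output (1, 'c'), add 'cc' as idx 5
Step 6: w='bc' (idx 4), next='b' -> output (4, 'b'), add 'bcb' as idx 6


Encoded: [(0, 'c'), (0, 'b'), (2, 'b'), (2, 'c'), (1, 'c'), (4, 'b')]


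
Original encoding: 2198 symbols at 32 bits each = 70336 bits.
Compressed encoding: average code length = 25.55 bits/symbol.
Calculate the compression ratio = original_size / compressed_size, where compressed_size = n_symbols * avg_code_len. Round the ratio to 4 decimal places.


original_size = n_symbols * orig_bits = 2198 * 32 = 70336 bits
compressed_size = n_symbols * avg_code_len = 2198 * 25.55 = 56158.9 bits
ratio = original_size / compressed_size = 70336 / 56158.9 = 1.2524

Compression ratio = 1.2524


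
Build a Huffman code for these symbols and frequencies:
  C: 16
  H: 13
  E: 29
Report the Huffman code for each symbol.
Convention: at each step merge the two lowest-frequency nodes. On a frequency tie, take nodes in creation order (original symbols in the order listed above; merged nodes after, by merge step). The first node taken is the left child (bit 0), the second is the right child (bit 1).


Huffman tree construction:
Step 1: Merge H(13) + C(16) = 29
Step 2: Merge E(29) + (H+C)(29) = 58
Read each symbol's code off the tree from the root (left child = 0, right child = 1).

Codes:
  C: 11 (length 2)
  H: 10 (length 2)
  E: 0 (length 1)
Average code length: 87/58 = 1.5000 bits/symbol


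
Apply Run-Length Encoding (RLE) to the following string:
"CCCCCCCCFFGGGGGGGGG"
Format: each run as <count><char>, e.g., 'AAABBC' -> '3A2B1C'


Scanning runs left to right:
  i=0: run of 'C' x 8 -> '8C'
  i=8: run of 'F' x 2 -> '2F'
  i=10: run of 'G' x 9 -> '9G'

RLE = 8C2F9G


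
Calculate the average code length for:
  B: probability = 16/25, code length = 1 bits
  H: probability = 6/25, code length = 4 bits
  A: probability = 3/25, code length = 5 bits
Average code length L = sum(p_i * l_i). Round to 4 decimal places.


Weighted contributions p_i * l_i:
  B: (16/25) * 1 = 16/25
  H: (6/25) * 4 = 24/25
  A: (3/25) * 5 = 15/25
Sum = (16 + 24 + 15)/25 = 55/25

L = 55/25 = 2.2000 bits/symbol


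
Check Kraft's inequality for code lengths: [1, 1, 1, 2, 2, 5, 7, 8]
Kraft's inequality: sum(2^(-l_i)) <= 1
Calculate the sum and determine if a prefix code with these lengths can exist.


Sum = 2^(-1) + 2^(-1) + 2^(-1) + 2^(-2) + 2^(-2) + 2^(-5) + 2^(-7) + 2^(-8)
    = 0.5 + 0.5 + 0.5 + 0.25 + 0.25 + 0.03125 + 0.0078125 + 0.00390625
    = 523/256 = 2.04296875
Since 2.04296875 > 1, Kraft's inequality is NOT satisfied.
A prefix code with these lengths CANNOT exist.

Kraft sum = 2.04296875. Not satisfied.


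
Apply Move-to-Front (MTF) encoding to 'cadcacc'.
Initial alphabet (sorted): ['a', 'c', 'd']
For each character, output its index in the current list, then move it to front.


MTF encoding:
'c': index 1 in ['a', 'c', 'd'] -> ['c', 'a', 'd']
'a': index 1 in ['c', 'a', 'd'] -> ['a', 'c', 'd']
'd': index 2 in ['a', 'c', 'd'] -> ['d', 'a', 'c']
'c': index 2 in ['d', 'a', 'c'] -> ['c', 'd', 'a']
'a': index 2 in ['c', 'd', 'a'] -> ['a', 'c', 'd']
'c': index 1 in ['a', 'c', 'd'] -> ['c', 'a', 'd']
'c': index 0 in ['c', 'a', 'd'] -> ['c', 'a', 'd']


Output: [1, 1, 2, 2, 2, 1, 0]


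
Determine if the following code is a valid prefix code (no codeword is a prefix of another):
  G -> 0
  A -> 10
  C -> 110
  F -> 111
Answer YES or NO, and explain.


Checking each pair (does one codeword prefix another?):
  G='0' vs A='10': no prefix
  G='0' vs C='110': no prefix
  G='0' vs F='111': no prefix
  A='10' vs G='0': no prefix
  A='10' vs C='110': no prefix
  A='10' vs F='111': no prefix
  C='110' vs G='0': no prefix
  C='110' vs A='10': no prefix
  C='110' vs F='111': no prefix
  F='111' vs G='0': no prefix
  F='111' vs A='10': no prefix
  F='111' vs C='110': no prefix
No violation found over all pairs.

YES -- this is a valid prefix code. No codeword is a prefix of any other codeword.


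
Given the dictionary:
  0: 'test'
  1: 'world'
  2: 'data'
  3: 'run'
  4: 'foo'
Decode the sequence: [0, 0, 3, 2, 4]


Look up each index in the dictionary:
  0 -> 'test'
  0 -> 'test'
  3 -> 'run'
  2 -> 'data'
  4 -> 'foo'

Decoded: "test test run data foo"


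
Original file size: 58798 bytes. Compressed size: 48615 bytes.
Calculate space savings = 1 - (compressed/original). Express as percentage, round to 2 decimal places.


ratio = compressed/original = 48615/58798 = 0.826814
savings = 1 - ratio = 1 - 0.826814 = 0.173186
as a percentage: 0.173186 * 100 = 17.32%

Space savings = 1 - 48615/58798 = 17.32%


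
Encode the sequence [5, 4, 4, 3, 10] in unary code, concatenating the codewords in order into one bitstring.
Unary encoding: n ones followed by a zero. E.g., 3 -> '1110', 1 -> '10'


Encode each number as n ones followed by a terminating 0:
  5 -> 111110 (6 bits)
  4 -> 11110 (5 bits)
  4 -> 11110 (5 bits)
  3 -> 1110 (4 bits)
  10 -> 11111111110 (11 bits)
Total length = 6 + 5 + 5 + 4 + 11 = 31 bits.

Unary([5, 4, 4, 3, 10]) = 1111101111011110111011111111110 (31 bits)


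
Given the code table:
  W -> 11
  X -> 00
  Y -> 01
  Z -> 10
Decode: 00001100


Decoding:
00 -> X
00 -> X
11 -> W
00 -> X


Result: XXWX


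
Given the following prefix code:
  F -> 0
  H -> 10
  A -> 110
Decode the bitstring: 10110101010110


Decoding step by step:
Bits 10 -> H
Bits 110 -> A
Bits 10 -> H
Bits 10 -> H
Bits 10 -> H
Bits 110 -> A


Decoded message: HAHHHA


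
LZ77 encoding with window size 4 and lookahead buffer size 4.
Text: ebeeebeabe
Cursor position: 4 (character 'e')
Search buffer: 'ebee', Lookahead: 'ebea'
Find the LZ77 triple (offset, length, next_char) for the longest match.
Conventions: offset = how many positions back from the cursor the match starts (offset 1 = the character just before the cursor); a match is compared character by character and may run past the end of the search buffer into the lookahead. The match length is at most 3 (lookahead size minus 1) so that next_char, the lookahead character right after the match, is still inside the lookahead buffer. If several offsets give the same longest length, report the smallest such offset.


Try each offset into the search buffer:
  offset=1 (pos 3, char 'e'): match length 1
  offset=2 (pos 2, char 'e'): match length 1
  offset=3 (pos 1, char 'b'): match length 0
  offset=4 (pos 0, char 'e'): match length 3
Longest match has length 3 at offset 4.
next_char = character at position 4 + 3 = 7 -> 'a'

Best match: offset=4, length=3 (matching 'ebe' starting at position 0)
LZ77 triple: (4, 3, 'a')


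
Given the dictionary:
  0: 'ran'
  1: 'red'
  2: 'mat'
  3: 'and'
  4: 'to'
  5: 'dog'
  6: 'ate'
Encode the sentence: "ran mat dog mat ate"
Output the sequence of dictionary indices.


Look up each word in the dictionary:
  'ran' -> 0
  'mat' -> 2
  'dog' -> 5
  'mat' -> 2
  'ate' -> 6

Encoded: [0, 2, 5, 2, 6]


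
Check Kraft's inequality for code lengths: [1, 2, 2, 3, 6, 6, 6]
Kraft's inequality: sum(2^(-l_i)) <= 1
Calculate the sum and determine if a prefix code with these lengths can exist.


Sum = 2^(-1) + 2^(-2) + 2^(-2) + 2^(-3) + 2^(-6) + 2^(-6) + 2^(-6)
    = 0.5 + 0.25 + 0.25 + 0.125 + 0.015625 + 0.015625 + 0.015625
    = 75/64 = 1.171875
Since 1.171875 > 1, Kraft's inequality is NOT satisfied.
A prefix code with these lengths CANNOT exist.

Kraft sum = 1.171875. Not satisfied.


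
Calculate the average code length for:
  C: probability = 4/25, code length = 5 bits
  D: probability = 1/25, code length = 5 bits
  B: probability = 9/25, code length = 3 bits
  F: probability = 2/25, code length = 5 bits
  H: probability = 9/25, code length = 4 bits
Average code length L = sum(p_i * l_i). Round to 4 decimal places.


Weighted contributions p_i * l_i:
  C: (4/25) * 5 = 20/25
  D: (1/25) * 5 = 5/25
  B: (9/25) * 3 = 27/25
  F: (2/25) * 5 = 10/25
  H: (9/25) * 4 = 36/25
Sum = (20 + 5 + 27 + 10 + 36)/25 = 98/25

L = 98/25 = 3.9200 bits/symbol


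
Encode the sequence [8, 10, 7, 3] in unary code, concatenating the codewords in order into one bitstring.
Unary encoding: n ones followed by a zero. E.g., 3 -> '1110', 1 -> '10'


Encode each number as n ones followed by a terminating 0:
  8 -> 111111110 (9 bits)
  10 -> 11111111110 (11 bits)
  7 -> 11111110 (8 bits)
  3 -> 1110 (4 bits)
Total length = 9 + 11 + 8 + 4 = 32 bits.

Unary([8, 10, 7, 3]) = 11111111011111111110111111101110 (32 bits)
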